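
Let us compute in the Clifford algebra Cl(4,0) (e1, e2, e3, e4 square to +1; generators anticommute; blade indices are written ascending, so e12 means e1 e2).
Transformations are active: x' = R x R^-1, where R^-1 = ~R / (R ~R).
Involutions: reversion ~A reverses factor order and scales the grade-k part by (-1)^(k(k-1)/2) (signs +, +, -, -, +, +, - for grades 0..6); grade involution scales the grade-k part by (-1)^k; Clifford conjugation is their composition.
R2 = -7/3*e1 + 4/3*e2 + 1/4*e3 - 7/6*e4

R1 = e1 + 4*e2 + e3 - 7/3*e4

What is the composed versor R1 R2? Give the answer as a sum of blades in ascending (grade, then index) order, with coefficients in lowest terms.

Distribute over the terms of R1 (each basis-blade product reordered to ascending indices, repeated generators contracted through their squares):
(e1) R2 = -7/3 + 4/3*e12 + 1/4*e13 - 7/6*e14
(4*e2) R2 = 16/3 + 28/3*e12 + e23 - 14/3*e24
(e3) R2 = 1/4 + 7/3*e13 - 4/3*e23 - 7/6*e34
(-7/3*e4) R2 = 49/18 - 49/9*e14 + 28/9*e24 + 7/12*e34
Summing the partial products and collecting blades:
Answer: 215/36 + 32/3*e12 + 31/12*e13 - 119/18*e14 - 1/3*e23 - 14/9*e24 - 7/12*e34


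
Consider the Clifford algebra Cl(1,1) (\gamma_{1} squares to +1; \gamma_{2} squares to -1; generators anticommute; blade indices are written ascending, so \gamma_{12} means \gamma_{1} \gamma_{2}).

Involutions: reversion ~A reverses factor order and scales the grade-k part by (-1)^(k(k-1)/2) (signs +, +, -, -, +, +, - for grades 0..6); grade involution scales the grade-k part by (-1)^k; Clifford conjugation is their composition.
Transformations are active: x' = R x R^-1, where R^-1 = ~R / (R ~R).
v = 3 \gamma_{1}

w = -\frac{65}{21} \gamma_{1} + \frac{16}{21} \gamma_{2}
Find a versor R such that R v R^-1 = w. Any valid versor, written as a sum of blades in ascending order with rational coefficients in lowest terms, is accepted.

Key observation: q(v) = q(w) = 9 (sandwiches preserve the norm), so R = v + w = -\frac{2}{21} \gamma_{1} + \frac{16}{21} \gamma_{2} works whenever it is invertible — the component of v along it is kept and (v - w)/2 reverses, sending v to w.
Answer: -\frac{2}{21} \gamma_{1} + \frac{16}{21} \gamma_{2}


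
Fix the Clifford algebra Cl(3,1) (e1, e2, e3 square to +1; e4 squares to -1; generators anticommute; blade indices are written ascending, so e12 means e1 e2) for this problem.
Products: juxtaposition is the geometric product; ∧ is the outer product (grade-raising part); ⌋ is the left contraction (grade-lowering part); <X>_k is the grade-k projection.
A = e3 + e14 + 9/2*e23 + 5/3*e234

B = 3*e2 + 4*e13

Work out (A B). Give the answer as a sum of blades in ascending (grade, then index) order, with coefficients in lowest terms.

step 1: -4*e1 - 27/2*e3 + 18*e12 - 3*e23 + 9*e34 + 11/3*e124
Answer: -4*e1 - 27/2*e3 + 18*e12 - 3*e23 + 9*e34 + 11/3*e124


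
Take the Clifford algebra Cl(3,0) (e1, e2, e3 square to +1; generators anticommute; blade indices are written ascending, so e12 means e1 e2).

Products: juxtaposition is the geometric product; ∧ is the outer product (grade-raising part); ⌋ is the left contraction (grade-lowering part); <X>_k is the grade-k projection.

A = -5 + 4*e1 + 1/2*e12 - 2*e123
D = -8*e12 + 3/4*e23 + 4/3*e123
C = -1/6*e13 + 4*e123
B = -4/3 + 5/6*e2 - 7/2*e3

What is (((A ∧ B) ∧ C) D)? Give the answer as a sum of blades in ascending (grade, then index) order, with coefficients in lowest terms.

step 1: 20/3 - 16/3*e1 - 25/6*e2 + 35/2*e3 + 8/3*e12 - 14*e13 + 11/12*e123
step 2: -10/9*e13 + 935/36*e123
step 3: -935/27 - 935/48*e1 - 40/27*e2 + 1870/9*e3 + 5/6*e12 + 80/9*e23
Answer: -935/27 - 935/48*e1 - 40/27*e2 + 1870/9*e3 + 5/6*e12 + 80/9*e23


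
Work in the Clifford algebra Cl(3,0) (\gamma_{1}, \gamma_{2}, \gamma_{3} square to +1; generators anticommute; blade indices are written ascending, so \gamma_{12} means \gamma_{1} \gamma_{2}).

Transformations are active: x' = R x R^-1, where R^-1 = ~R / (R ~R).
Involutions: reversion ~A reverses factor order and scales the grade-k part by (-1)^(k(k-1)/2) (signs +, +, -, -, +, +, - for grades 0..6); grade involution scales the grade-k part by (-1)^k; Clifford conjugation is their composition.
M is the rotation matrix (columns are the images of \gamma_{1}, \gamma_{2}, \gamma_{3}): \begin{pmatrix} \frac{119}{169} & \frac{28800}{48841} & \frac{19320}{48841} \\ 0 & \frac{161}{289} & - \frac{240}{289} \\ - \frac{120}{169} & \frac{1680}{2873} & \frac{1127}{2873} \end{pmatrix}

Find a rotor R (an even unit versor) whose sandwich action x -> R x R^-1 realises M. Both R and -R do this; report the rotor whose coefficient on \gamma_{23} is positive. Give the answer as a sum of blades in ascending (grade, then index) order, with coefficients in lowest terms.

Method: write R = a + b12*\gamma_{12} + b13*\gamma_{13} + b23*\gamma_{23} with a^2 + b12^2 + b13^2 + b23^2 = 1 (so R^-1 = ~R). Expanding the columns R e_j ~R gives tr M = 4a^2 - 1 and, from the antisymmetric part, M21 - M12 = -4a*b12, M13 - M31 = 4a*b13, M32 - M23 = -4a*b23.
Here tr M = \frac{80759}{48841}, so a^2 = (1 + tr M)/4 = \frac{32400}{48841} and a = ±\frac{180}{221}. Taking a = \frac{180}{221}: M21 - M12 = -\frac{28800}{48841}, M13 - M31 = \frac{54000}{48841}, M32 - M23 = \frac{69120}{48841}, giving b12 = \frac{40}{221}, b13 = \frac{75}{221}, b23 = -\frac{96}{221}, i.e. R = \frac{180}{221} + \frac{40}{221} \gamma_{12} + \frac{75}{221} \gamma_{13} - \frac{96}{221} \gamma_{23}.
Its \gamma_{23} coefficient is negative, so report the other preimage -R.
Answer: -\frac{180}{221} - \frac{40}{221} \gamma_{12} - \frac{75}{221} \gamma_{13} + \frac{96}{221} \gamma_{23}. Uniqueness: Spin(3) -> SO(3) maps R and -R to the same rotation of trace \frac{80759}{48841}; fixing the sign of the \gamma_{23} coefficient removes the ambiguity.


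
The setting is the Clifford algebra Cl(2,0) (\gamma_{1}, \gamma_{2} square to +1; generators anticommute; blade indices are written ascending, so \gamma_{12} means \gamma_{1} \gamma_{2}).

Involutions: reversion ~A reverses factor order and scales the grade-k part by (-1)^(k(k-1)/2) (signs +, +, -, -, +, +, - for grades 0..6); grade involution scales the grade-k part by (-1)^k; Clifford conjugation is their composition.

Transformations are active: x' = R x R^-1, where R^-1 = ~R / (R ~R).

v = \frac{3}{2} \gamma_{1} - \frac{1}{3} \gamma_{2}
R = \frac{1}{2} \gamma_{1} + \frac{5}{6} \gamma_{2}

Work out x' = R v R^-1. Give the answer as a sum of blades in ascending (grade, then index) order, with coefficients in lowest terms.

~R = \frac{1}{2} \gamma_{1} + \frac{5}{6} \gamma_{2}, and R ~R = \frac{17}{18}, so R^-1 = ~R / (\frac{17}{18}).
R v = \frac{17}{36} - \frac{17}{12} \gamma_{12}
Answer: -\gamma_{1} + \frac{7}{6} \gamma_{2}


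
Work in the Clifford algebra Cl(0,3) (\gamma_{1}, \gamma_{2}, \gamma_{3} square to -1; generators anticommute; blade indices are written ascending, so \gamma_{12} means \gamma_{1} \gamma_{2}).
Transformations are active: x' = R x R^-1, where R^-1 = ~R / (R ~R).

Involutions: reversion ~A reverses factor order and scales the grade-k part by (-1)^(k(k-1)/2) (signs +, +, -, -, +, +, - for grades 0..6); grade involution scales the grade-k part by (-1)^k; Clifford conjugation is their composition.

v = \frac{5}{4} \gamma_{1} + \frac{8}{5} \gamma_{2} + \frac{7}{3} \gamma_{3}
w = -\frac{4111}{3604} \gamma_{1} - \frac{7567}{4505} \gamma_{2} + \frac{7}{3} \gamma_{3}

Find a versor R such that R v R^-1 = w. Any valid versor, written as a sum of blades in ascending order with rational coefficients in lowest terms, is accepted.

Reasoning: v^2 = w^2 = -\frac{34441}{3600} since conjugation preserves the quadratic form; R = v + w = \frac{197}{1802} \gamma_{1} - \frac{359}{4505} \gamma_{2} + \frac{14}{3} \gamma_{3} is then valid when invertible, keeping its own part and reversing (v - w)/2.
Answer: \frac{197}{1802} \gamma_{1} - \frac{359}{4505} \gamma_{2} + \frac{14}{3} \gamma_{3}


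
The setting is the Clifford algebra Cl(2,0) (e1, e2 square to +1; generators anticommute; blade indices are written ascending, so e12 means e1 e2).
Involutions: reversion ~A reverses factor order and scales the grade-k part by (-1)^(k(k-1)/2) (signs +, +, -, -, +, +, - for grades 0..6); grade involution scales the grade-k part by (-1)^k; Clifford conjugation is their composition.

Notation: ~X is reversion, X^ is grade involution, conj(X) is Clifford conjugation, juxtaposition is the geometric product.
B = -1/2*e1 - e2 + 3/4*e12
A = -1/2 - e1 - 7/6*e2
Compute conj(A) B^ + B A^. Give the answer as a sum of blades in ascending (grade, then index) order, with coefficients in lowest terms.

first term: 5/3 - 9/8*e1 + 1/4*e2 + 1/24*e12
second term: -5/3 + 9/8*e1 - 1/4*e2 + 1/24*e12
Answer: 1/12*e12


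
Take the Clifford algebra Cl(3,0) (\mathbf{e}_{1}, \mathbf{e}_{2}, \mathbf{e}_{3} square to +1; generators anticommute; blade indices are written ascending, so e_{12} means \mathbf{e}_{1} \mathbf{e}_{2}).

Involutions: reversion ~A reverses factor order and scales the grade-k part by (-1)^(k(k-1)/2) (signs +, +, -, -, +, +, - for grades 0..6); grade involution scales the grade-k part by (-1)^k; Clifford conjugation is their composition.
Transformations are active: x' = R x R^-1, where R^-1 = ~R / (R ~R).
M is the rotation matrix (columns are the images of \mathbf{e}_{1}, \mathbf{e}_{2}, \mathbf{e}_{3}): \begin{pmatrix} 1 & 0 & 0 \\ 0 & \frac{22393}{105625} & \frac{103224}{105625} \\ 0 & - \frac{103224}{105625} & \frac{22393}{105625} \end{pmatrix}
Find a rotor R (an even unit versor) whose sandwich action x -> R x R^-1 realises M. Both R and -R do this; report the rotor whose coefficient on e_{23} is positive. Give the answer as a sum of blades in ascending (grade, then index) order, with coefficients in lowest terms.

Method: write R = a + b12*e_{12} + b13*e_{13} + b23*e_{23} with a^2 + b12^2 + b13^2 + b23^2 = 1 (so R^-1 = ~R). Expanding the columns R e_j ~R gives tr M = 4a^2 - 1 and, from the antisymmetric part, M21 - M12 = -4a*b12, M13 - M31 = 4a*b13, M32 - M23 = -4a*b23.
Here tr M = \frac{150411}{105625}, so a^2 = (1 + tr M)/4 = \frac{64009}{105625} and a = ±\frac{253}{325}. Taking a = \frac{253}{325}: M21 - M12 = 0, M13 - M31 = 0, M32 - M23 = -\frac{206448}{105625}, giving b12 = 0, b13 = 0, b23 = \frac{204}{325}, i.e. R = \frac{253}{325} + \frac{204}{325} e_{23}.
Its e_{23} coefficient is already positive.
Answer: \frac{253}{325} + \frac{204}{325} e_{23}. Uniqueness: Spin(3) -> SO(3) maps R and -R to the same rotation of trace \frac{150411}{105625}; fixing the sign of the e_{23} coefficient removes the ambiguity.


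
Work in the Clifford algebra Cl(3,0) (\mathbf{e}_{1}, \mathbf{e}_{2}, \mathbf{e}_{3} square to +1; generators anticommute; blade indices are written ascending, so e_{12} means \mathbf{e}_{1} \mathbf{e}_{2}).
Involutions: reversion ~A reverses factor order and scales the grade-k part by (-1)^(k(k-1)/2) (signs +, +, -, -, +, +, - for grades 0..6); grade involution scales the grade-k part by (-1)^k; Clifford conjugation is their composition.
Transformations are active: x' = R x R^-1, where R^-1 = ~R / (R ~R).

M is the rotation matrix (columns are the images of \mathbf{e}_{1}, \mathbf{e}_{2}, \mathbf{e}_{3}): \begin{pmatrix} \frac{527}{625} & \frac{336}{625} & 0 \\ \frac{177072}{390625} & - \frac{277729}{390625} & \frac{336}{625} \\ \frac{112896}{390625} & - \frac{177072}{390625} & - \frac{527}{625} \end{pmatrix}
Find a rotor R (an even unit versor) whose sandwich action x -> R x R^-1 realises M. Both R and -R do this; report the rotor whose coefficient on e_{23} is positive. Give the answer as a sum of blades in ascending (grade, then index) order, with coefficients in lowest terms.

Method: write R = a + b12*e_{12} + b13*e_{13} + b23*e_{23} with a^2 + b12^2 + b13^2 + b23^2 = 1 (so R^-1 = ~R). Expanding the columns R e_j ~R gives tr M = 4a^2 - 1 and, from the antisymmetric part, M21 - M12 = -4a*b12, M13 - M31 = 4a*b13, M32 - M23 = -4a*b23.
Here tr M = -\frac{277729}{390625}, so a^2 = (1 + tr M)/4 = \frac{28224}{390625} and a = ±\frac{168}{625}. Taking a = \frac{168}{625}: M21 - M12 = -\frac{32928}{390625}, M13 - M31 = -\frac{112896}{390625}, M32 - M23 = -\frac{387072}{390625}, giving b12 = \frac{49}{625}, b13 = -\frac{168}{625}, b23 = \frac{576}{625}, i.e. R = \frac{168}{625} + \frac{49}{625} e_{12} - \frac{168}{625} e_{13} + \frac{576}{625} e_{23}.
Its e_{23} coefficient is already positive.
Answer: \frac{168}{625} + \frac{49}{625} e_{12} - \frac{168}{625} e_{13} + \frac{576}{625} e_{23}. Recall the cover is two-to-one: with M of trace -\frac{277729}{390625}, both preimages act alike, and the stated e_{23} sign chooses the sheet.


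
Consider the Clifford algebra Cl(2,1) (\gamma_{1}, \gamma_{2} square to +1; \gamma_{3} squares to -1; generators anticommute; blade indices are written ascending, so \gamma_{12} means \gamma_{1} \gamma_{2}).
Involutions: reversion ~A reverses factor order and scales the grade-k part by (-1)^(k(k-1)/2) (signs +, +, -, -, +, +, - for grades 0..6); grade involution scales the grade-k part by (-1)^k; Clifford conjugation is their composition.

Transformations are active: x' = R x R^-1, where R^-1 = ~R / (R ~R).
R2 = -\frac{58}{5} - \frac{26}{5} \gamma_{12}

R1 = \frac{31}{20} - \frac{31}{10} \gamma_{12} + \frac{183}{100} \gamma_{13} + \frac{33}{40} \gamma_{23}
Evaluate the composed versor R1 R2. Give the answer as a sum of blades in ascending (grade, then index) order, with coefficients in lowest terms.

Distribute over the terms of R2 (each basis-blade product reordered to ascending indices, repeated generators contracted through their squares):
R1 (-\frac{58}{5}) = -\frac{899}{50} + \frac{899}{25} \gamma_{12} - \frac{5307}{250} \gamma_{13} - \frac{957}{100} \gamma_{23}
R1 (-\frac{26}{5} \gamma_{12}) = -\frac{403}{25} - \frac{403}{50} \gamma_{12} + \frac{429}{100} \gamma_{13} - \frac{2379}{250} \gamma_{23}
Summing the partial products and collecting blades:
Answer: -\frac{341}{10} + \frac{279}{10} \gamma_{12} - \frac{8469}{500} \gamma_{13} - \frac{9543}{500} \gamma_{23}


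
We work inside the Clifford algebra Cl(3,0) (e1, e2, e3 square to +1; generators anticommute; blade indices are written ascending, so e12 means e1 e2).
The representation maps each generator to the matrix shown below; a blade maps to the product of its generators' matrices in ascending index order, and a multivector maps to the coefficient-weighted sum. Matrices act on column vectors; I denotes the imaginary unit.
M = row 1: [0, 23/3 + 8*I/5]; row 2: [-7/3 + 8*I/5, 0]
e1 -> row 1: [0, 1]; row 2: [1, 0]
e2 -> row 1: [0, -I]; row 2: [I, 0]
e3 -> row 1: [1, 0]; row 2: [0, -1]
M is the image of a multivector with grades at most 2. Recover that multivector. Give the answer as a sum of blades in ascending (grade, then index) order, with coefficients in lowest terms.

Method: 1, rho(e1), rho(e2), rho(e3) form a trace-orthogonal basis of the 2x2 complex matrices (tr(X Y) = 2 if X = Y, else 0), so M = m0*1 + m1*rho(e1) + m2*rho(e2) + m3*rho(e3) with m0 = tr(M)/2 = 0, m1 = tr(M rho(e1))/2 = 8/3 + 8*I/5, m2 = tr(M rho(e2))/2 = 5*I, m3 = tr(M rho(e3))/2 = 0.
Multiplying table entries, the bivector images are rho(e12) = I*rho(e3), rho(e13) = -I*rho(e2), rho(e23) = I*rho(e1); with real blade coefficients the real parts of m0..m3 are the coefficients of 1, e1, e2, e3 and the imaginary parts give the bivectors (e23: Im m1, e13: -Im m2, e12: Im m3).
Answer: 8/3*e1 - 5*e13 + 8/5*e23


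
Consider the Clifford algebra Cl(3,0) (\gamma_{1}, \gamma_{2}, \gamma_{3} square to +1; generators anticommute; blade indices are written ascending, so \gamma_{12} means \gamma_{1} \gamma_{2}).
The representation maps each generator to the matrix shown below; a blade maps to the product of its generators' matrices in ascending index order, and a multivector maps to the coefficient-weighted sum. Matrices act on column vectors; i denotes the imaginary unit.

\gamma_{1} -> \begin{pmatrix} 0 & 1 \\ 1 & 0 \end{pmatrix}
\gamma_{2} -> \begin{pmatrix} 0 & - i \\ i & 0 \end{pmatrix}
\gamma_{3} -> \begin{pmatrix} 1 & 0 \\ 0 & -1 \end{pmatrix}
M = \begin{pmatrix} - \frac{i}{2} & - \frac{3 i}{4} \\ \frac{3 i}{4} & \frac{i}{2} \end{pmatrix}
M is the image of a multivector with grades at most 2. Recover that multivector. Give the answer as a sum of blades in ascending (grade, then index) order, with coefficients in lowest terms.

Method: 1, rho(\gamma_{1}), rho(\gamma_{2}), rho(\gamma_{3}) form a trace-orthogonal basis of the 2x2 complex matrices (tr(X Y) = 2 if X = Y, else 0), so M = m0*1 + m1*rho(\gamma_{1}) + m2*rho(\gamma_{2}) + m3*rho(\gamma_{3}) with m0 = tr(M)/2 = 0, m1 = tr(M rho(\gamma_{1}))/2 = 0, m2 = tr(M rho(\gamma_{2}))/2 = \frac{3}{4}, m3 = tr(M rho(\gamma_{3}))/2 = - \frac{i}{2}.
Multiplying table entries, the bivector images are rho(\gamma_{12}) = i*rho(\gamma_{3}), rho(\gamma_{13}) = -i*rho(\gamma_{2}), rho(\gamma_{23}) = i*rho(\gamma_{1}); with real blade coefficients the real parts of m0..m3 are the coefficients of 1, \gamma_{1}, \gamma_{2}, \gamma_{3} and the imaginary parts give the bivectors (\gamma_{23}: Im m1, \gamma_{13}: -Im m2, \gamma_{12}: Im m3).
Answer: \frac{3}{4} \gamma_{2} - \frac{1}{2} \gamma_{12}


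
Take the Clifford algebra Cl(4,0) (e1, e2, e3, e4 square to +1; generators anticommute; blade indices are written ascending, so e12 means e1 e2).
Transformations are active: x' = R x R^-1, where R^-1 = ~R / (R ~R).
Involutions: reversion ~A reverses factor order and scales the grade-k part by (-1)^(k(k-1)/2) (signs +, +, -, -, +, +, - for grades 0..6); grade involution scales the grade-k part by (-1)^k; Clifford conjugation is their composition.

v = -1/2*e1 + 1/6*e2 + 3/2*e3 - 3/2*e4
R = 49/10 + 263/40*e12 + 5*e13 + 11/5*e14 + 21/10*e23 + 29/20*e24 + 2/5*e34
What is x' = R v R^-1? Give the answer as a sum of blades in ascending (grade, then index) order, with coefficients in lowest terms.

~R = 49/10 - 263/40*e12 - 5*e13 - 11/5*e14 - 21/10*e23 - 29/20*e24 - 2/5*e34, and R ~R = 33201/320, so R^-1 = ~R / (33201/320).
R v = 683/240*e1 + 1219/240*e2 + 89/10*e3 - 851/120*e4 + 383/48*e123 - 2629/240*e124 - 11*e134 - 631/120*e234
Answer: 22517/32130*e1 - 1027/32130*e2 + 31019/32130*e3 - 19613/10710*e4


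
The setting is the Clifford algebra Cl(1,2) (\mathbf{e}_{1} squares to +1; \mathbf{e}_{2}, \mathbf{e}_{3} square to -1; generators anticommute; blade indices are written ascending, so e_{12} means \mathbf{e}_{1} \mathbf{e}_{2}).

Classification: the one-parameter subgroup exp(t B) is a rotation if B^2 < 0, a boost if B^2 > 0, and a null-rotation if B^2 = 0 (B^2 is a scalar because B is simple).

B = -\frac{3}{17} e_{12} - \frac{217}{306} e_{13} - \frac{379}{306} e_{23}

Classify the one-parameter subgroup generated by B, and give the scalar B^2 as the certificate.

B^2 term by term: the squares give (-\frac{3}{17})^2*(e_{12})^2 + (-\frac{217}{306})^2*(e_{13})^2 + (-\frac{379}{306})^2*(e_{23})^2 = \frac{9}{289}*(+1) + \frac{47089}{93636}*(+1) + \frac{143641}{93636}*(-1) = -1 (each basis 2-blade squares to minus the product of its generators' squares); cross terms between blades sharing an index anticommute and cancel. So B^2 = -1.
Answer: rotation, certificate B^2 = -1. Certificate logic: -1 is a conjugation-invariant scalar, so its sign fixes rotation versus boost versus null-rotation outright.


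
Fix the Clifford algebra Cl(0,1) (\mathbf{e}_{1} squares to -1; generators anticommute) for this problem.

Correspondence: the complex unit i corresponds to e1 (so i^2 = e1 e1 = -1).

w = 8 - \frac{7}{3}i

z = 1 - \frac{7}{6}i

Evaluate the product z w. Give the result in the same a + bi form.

In blades: z = 1 - \frac{7}{6} e_{1}, w = 8 - \frac{7}{3} e_{1}.
Distribute z over w term by term (generator squares from the signature, products reordered to ascending indices): (1)*w = 8 - \frac{7}{3} e_{1}; (-\frac{7}{6} e_{1})*w = -\frac{49}{18} - \frac{28}{3} e_{1}.
Sum: \frac{95}{18} - \frac{35}{3} e_{1}; translating back through the correspondence:
Answer: \frac{95}{18} - \frac{35}{3}i


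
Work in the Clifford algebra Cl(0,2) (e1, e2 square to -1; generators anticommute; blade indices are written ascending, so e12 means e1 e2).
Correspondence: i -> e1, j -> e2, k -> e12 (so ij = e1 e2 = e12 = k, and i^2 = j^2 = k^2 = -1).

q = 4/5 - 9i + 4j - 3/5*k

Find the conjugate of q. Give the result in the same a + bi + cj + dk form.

In blades: q = 4/5 - 9*e1 + 4*e2 - 3/5*e12.
Conjugation here is Clifford conjugation: the scalar is fixed and the grade-1 and grade-2 blades all flip sign, giving 4/5 + 9*e1 - 4*e2 + 3/5*e12; translating back:
Answer: 4/5 + 9i - 4j + 3/5*k


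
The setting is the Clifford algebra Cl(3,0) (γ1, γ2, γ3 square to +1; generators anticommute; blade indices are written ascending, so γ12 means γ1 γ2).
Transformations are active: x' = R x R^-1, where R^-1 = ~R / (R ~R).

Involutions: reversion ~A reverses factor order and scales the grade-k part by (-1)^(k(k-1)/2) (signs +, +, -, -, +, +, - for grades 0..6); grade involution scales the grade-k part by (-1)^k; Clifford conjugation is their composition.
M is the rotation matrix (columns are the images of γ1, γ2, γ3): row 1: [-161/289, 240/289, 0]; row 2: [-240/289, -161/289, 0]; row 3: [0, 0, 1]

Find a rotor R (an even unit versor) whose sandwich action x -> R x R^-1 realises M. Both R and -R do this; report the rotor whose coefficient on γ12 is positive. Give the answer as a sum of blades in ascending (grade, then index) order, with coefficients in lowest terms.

Method: write R = a + b12*γ12 + b13*γ13 + b23*γ23 with a^2 + b12^2 + b13^2 + b23^2 = 1 (so R^-1 = ~R). Expanding the columns R e_j ~R gives tr M = 4a^2 - 1 and, from the antisymmetric part, M21 - M12 = -4a*b12, M13 - M31 = 4a*b13, M32 - M23 = -4a*b23.
Here tr M = -33/289, so a^2 = (1 + tr M)/4 = 64/289 and a = ±8/17. Taking a = 8/17: M21 - M12 = -480/289, M13 - M31 = 0, M32 - M23 = 0, giving b12 = 15/17, b13 = 0, b23 = 0, i.e. R = 8/17 + 15/17*γ12.
Its γ12 coefficient is already positive.
Answer: 8/17 + 15/17*γ12. Why the constraint matters: R and -R act identically through the sandwich — M has trace -33/289 either way — so only the sign condition on γ12 picks one of the two preimages.


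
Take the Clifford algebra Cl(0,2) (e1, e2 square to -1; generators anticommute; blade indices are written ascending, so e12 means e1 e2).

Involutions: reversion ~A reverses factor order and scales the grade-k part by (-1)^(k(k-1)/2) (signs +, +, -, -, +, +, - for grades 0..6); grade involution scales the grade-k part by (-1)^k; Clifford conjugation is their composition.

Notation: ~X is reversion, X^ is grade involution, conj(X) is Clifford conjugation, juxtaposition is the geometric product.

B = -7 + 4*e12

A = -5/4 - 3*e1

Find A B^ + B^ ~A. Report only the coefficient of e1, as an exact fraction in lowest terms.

first term: 35/4 + 21*e1 + 12*e2 - 5*e12
second term: 35/4 + 21*e1 - 12*e2 - 5*e12
Answer: 42


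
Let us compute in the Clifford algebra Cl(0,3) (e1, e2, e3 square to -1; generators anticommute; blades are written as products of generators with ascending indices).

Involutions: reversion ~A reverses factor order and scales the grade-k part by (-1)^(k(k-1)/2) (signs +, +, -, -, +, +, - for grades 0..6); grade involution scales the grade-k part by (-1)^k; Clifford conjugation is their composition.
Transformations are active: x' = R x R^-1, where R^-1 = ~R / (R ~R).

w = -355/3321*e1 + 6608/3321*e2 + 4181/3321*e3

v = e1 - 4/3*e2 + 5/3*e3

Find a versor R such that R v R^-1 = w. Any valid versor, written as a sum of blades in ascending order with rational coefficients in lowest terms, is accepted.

A norm check does it: q(v) = q(w) = -50/9, hence R = v + w = 2966/3321*e1 + 2180/3321*e2 + 9716/3321*e3 realises the map — parallel part kept, (v - w)/2 negated, v carried to w.
Answer: 2966/3321*e1 + 2180/3321*e2 + 9716/3321*e3


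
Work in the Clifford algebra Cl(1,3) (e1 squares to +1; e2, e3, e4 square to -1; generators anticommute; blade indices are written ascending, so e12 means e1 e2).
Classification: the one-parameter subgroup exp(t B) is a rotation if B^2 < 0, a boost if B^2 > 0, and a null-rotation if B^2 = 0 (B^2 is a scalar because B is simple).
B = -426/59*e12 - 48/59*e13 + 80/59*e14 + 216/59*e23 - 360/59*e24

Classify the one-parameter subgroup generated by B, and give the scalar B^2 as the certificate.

B^2 term by term: the squares give (-426/59)^2*(e12)^2 + (-48/59)^2*(e13)^2 + (80/59)^2*(e14)^2 + (216/59)^2*(e23)^2 + (-360/59)^2*(e24)^2 = 181476/3481*(+1) + 2304/3481*(+1) + 6400/3481*(+1) + 46656/3481*(-1) + 129600/3481*(-1) = 4 (each basis 2-blade squares to minus the product of its generators' squares); cross terms between blades sharing an index anticommute and cancel; the commuting (index-disjoint) pairs give grade-4 terms 2*c*c'*(blade product), which cancel blade by blade — e1234: -34560/3481 + 34560/3481 = 0 — confirming B is simple. So B^2 = 4.
Answer: boost, certificate B^2 = 4. Because 4 is invariant under every versor sandwich, the classification follows from its sign alone.


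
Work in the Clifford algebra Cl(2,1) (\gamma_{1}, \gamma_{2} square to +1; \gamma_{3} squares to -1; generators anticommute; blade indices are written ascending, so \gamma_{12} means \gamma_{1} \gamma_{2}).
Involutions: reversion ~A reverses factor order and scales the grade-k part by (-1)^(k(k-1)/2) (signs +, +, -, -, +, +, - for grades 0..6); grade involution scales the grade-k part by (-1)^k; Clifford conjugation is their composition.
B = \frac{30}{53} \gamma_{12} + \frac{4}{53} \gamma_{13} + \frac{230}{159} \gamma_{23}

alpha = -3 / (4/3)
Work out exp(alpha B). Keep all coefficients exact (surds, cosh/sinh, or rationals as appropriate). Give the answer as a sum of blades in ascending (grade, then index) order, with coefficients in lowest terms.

B^2 term by term: the squares give (\frac{30}{53})^2*(\gamma_{12})^2 + (\frac{4}{53})^2*(\gamma_{13})^2 + (\frac{230}{159})^2*(\gamma_{23})^2 = \frac{900}{2809}*(-1) + \frac{16}{2809}*(+1) + \frac{52900}{25281}*(+1) = \frac{16}{9} (each basis 2-blade squares to minus the product of its generators' squares); cross terms between blades sharing an index anticommute and cancel. So B^2 = \frac{16}{9}.
B^2 = \frac{16}{9} — B^2 > 0, so the exponential closes hyperbolically: l = \frac{4}{3}, alpha*l = -3, so exp(alpha B) = cosh(-3) + (sinh(-3)/(\frac{4}{3}))*B = \cosh{\left(3 \right)} + (- \frac{3 \sinh{\left(3 \right)}}{4})*B.
Answer: \cosh{\left(3 \right)} - \frac{45 \sinh{\left(3 \right)}}{106} \gamma_{12} - \frac{3 \sinh{\left(3 \right)}}{53} \gamma_{13} - \frac{115 \sinh{\left(3 \right)}}{106} \gamma_{23}


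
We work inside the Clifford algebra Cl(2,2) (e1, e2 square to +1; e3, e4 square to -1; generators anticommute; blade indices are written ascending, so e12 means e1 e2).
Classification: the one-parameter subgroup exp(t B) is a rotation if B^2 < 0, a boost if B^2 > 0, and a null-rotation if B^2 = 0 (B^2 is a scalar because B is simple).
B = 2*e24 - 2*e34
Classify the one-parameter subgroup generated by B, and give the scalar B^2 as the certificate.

B^2 term by term: the squares give (2)^2*(e24)^2 + (-2)^2*(e34)^2 = 4*(+1) + 4*(-1) = 0 (each basis 2-blade squares to minus the product of its generators' squares); cross terms between blades sharing an index anticommute and cancel. So B^2 = 0.
Answer: null-rotation, certificate B^2 = 0. Certificate logic: 0 is a conjugation-invariant scalar, so its sign fixes rotation versus boost versus null-rotation outright.


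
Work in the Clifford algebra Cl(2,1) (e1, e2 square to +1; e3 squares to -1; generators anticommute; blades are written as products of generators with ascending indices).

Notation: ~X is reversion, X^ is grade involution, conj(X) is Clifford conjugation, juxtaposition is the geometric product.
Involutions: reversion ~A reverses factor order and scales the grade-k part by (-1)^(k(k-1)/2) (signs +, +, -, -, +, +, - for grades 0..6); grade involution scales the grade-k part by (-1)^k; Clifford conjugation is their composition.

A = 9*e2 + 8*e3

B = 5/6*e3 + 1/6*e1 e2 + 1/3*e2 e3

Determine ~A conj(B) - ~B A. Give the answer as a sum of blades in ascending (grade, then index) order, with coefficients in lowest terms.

first term: 20/3 + 3/2*e1 - 8/3*e2 - 3*e3 - 15/2*e2 e3 - 4/3*e1 e2 e3
second term: -20/3 - 3/2*e1 + 8/3*e2 + 3*e3 - 15/2*e2 e3 - 4/3*e1 e2 e3
Answer: 40/3 + 3*e1 - 16/3*e2 - 6*e3


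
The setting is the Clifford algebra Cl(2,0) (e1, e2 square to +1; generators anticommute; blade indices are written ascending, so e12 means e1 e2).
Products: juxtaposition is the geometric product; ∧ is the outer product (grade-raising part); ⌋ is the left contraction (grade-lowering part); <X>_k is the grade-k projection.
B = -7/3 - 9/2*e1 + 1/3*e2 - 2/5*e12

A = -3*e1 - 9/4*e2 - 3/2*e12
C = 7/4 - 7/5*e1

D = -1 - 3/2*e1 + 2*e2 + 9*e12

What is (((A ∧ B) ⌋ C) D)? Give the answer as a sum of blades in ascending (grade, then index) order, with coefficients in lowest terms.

step 1: 7*e1 + 21/4*e2 - 61/8*e12
step 2: -49/5
step 3: 49/5 + 147/10*e1 - 98/5*e2 - 441/5*e12
Answer: 49/5 + 147/10*e1 - 98/5*e2 - 441/5*e12


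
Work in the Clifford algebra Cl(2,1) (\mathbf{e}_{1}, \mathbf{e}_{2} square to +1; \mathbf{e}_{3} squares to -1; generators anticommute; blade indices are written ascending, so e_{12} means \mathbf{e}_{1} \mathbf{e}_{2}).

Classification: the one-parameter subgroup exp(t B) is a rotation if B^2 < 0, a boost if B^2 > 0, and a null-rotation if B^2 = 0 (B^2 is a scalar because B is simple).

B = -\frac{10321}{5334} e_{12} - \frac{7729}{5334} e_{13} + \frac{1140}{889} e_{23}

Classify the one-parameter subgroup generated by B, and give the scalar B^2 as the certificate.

B^2 term by term: the squares give (-\frac{10321}{5334})^2*(e_{12})^2 + (-\frac{7729}{5334})^2*(e_{13})^2 + (\frac{1140}{889})^2*(e_{23})^2 = \frac{106523041}{28451556}*(-1) + \frac{59737441}{28451556}*(+1) + \frac{1299600}{790321}*(+1) = 0 (each basis 2-blade squares to minus the product of its generators' squares); cross terms between blades sharing an index anticommute and cancel. So B^2 = 0.
Answer: null-rotation, certificate B^2 = 0. B^2 = 0 is basis-independent, so its sign is the whole story.


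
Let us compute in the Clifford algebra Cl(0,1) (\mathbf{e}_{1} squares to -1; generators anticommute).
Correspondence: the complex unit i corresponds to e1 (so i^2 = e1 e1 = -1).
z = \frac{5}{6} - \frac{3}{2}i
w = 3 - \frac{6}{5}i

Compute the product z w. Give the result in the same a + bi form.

In blades: z = \frac{5}{6} - \frac{3}{2} e_{1}, w = 3 - \frac{6}{5} e_{1}.
Distribute z over w term by term (generator squares from the signature, products reordered to ascending indices): (\frac{5}{6})*w = \frac{5}{2} - e_{1}; (-\frac{3}{2} e_{1})*w = -\frac{9}{5} - \frac{9}{2} e_{1}.
Sum: \frac{7}{10} - \frac{11}{2} e_{1}; translating back through the correspondence:
Answer: \frac{7}{10} - \frac{11}{2}i


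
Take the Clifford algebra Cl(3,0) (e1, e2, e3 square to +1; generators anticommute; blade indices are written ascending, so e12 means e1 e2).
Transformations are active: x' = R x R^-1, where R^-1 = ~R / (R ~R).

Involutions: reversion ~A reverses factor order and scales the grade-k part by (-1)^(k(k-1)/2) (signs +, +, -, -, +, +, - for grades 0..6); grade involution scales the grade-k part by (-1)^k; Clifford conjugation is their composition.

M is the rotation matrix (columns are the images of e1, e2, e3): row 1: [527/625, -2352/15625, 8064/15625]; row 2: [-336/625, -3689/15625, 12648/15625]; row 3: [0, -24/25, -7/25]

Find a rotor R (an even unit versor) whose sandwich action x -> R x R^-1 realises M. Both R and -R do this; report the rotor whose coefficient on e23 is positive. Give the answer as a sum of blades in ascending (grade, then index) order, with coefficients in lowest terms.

Method: write R = a + b12*e12 + b13*e13 + b23*e23 with a^2 + b12^2 + b13^2 + b23^2 = 1 (so R^-1 = ~R). Expanding the columns R e_j ~R gives tr M = 4a^2 - 1 and, from the antisymmetric part, M21 - M12 = -4a*b12, M13 - M31 = 4a*b13, M32 - M23 = -4a*b23.
Here tr M = 5111/15625, so a^2 = (1 + tr M)/4 = 5184/15625 and a = ±72/125. Taking a = 72/125: M21 - M12 = -6048/15625, M13 - M31 = 8064/15625, M32 - M23 = -27648/15625, giving b12 = 21/125, b13 = 28/125, b23 = 96/125, i.e. R = 72/125 + 21/125*e12 + 28/125*e13 + 96/125*e23.
Its e23 coefficient is already positive.
Answer: 72/125 + 21/125*e12 + 28/125*e13 + 96/125*e23. Sheet selection: the two-to-one cover makes ±R indistinguishable at the matrix level (trace 5111/15625), so uniqueness comes from the required sign on e23.


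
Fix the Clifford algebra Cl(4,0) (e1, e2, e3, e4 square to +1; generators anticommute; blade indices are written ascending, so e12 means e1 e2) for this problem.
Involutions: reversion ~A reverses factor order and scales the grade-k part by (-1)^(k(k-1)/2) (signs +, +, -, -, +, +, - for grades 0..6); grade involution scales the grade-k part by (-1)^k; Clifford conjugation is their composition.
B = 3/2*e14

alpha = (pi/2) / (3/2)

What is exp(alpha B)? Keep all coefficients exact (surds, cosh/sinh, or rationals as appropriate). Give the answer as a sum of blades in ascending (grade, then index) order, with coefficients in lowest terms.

B^2 = (3/2)^2*(e14)^2 = 9/4*(-1) = -9/4 (a basis 2-blade squares to minus the product of its generators' squares).
B^2 = -9/4 — since the square is negative, the closed form is circular: l = 3/2, alpha*l = pi/2, so exp(alpha B) = cos(pi/2) + (sin(pi/2)/(3/2))*B = 0 + (2/3)*B.
Answer: e14


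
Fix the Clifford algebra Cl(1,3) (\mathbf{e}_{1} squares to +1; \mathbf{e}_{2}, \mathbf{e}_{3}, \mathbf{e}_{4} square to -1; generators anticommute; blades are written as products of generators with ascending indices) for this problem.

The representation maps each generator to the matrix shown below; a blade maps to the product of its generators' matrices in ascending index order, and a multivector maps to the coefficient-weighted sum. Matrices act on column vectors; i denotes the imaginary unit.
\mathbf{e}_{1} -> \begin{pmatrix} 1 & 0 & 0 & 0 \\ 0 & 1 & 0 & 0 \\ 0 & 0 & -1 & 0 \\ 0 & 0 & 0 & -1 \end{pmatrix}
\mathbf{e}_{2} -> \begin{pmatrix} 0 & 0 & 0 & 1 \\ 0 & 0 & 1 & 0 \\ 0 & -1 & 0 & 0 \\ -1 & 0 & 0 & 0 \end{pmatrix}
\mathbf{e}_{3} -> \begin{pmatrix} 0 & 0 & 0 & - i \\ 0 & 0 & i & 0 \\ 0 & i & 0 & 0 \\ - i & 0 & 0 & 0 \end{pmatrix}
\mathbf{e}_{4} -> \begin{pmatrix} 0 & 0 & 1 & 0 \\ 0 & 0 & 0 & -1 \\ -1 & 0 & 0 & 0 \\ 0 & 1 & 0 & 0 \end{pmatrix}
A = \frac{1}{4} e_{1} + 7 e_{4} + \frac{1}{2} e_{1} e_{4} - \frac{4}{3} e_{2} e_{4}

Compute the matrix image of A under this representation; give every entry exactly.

Bivector images (products of the table entries): rho(e_{1} e_{4}) = rho(\mathbf{e}_{1})rho(\mathbf{e}_{4}) = \begin{pmatrix} 0 & 0 & 1 & 0 \\ 0 & 0 & 0 & -1 \\ 1 & 0 & 0 & 0 \\ 0 & -1 & 0 & 0 \end{pmatrix}; rho(e_{2} e_{4}) = rho(\mathbf{e}_{2})rho(\mathbf{e}_{4}) = \begin{pmatrix} 0 & 1 & 0 & 0 \\ -1 & 0 & 0 & 0 \\ 0 & 0 & 0 & 1 \\ 0 & 0 & -1 & 0 \end{pmatrix}.
M = (\frac{1}{4})*rho(e_{1}) + (7)*rho(e_{4}) + (\frac{1}{2})*rho(e_{1} e_{4}) + (-\frac{4}{3})*rho(e_{2} e_{4}), summed entrywise:
Answer: \begin{pmatrix} \frac{1}{4} & - \frac{4}{3} & \frac{15}{2} & 0 \\ \frac{4}{3} & \frac{1}{4} & 0 & - \frac{15}{2} \\ - \frac{13}{2} & 0 & - \frac{1}{4} & - \frac{4}{3} \\ 0 & \frac{13}{2} & \frac{4}{3} & - \frac{1}{4} \end{pmatrix}


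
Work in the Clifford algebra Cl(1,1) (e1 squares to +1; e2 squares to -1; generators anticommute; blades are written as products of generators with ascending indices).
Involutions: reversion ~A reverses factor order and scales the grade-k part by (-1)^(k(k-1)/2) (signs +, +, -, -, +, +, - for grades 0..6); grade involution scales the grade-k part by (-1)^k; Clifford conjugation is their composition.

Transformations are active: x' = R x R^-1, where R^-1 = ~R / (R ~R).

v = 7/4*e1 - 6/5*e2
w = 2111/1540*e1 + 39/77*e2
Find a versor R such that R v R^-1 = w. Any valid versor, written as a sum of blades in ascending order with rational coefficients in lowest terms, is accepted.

Construction: equal norms (both 649/400) license R = v + w = 2403/770*e1 - 267/385*e2 — nothing changes along that direction, while (v - w)/2 changes sign, so v maps onto w.
Answer: 2403/770*e1 - 267/385*e2


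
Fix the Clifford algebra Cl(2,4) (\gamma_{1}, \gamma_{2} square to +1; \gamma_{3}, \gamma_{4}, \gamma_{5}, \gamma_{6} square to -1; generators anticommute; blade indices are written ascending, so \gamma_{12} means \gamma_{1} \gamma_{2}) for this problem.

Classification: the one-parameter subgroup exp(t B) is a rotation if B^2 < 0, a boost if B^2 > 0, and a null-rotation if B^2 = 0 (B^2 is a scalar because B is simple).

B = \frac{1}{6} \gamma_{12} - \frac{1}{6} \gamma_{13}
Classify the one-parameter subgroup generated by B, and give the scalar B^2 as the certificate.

B^2 term by term: the squares give (\frac{1}{6})^2*(\gamma_{12})^2 + (-\frac{1}{6})^2*(\gamma_{13})^2 = \frac{1}{36}*(-1) + \frac{1}{36}*(+1) = 0 (each basis 2-blade squares to minus the product of its generators' squares); cross terms between blades sharing an index anticommute and cancel. So B^2 = 0.
Answer: null-rotation, certificate B^2 = 0. Check the certificate: B^2 = 0, and that sign is decisive whatever form B takes.


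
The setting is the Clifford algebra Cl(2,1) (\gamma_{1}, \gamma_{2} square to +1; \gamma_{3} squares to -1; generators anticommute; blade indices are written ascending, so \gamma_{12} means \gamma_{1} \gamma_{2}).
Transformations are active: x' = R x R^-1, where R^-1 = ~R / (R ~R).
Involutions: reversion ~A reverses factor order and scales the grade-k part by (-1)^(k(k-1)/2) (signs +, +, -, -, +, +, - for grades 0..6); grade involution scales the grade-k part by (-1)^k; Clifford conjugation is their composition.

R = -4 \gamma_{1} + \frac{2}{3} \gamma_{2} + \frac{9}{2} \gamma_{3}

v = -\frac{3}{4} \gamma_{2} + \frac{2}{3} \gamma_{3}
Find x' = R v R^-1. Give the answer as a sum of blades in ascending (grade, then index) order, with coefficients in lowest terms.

~R = -4 \gamma_{1} + \frac{2}{3} \gamma_{2} + \frac{9}{2} \gamma_{3}, and R ~R = -\frac{137}{36}, so R^-1 = ~R / (-\frac{137}{36}).
R v = -\frac{7}{2} + 3 \gamma_{12} - \frac{8}{3} \gamma_{13} + \frac{275}{72} \gamma_{23}
Answer: -\frac{1008}{137} \gamma_{1} + \frac{1083}{548} \gamma_{2} + \frac{3128}{411} \gamma_{3}


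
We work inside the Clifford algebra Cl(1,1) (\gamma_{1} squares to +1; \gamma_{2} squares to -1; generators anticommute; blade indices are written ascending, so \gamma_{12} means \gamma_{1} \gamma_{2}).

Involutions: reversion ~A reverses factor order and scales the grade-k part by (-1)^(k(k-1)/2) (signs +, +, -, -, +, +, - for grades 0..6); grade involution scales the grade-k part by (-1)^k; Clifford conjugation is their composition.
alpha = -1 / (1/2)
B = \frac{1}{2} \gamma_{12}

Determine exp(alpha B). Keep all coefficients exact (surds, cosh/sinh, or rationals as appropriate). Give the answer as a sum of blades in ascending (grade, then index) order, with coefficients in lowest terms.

B^2 = (\frac{1}{2})^2*(\gamma_{12})^2 = \frac{1}{4}*(+1) = \frac{1}{4} (a basis 2-blade squares to minus the product of its generators' squares).
B^2 = \frac{1}{4} — the positive square puts this in the hyperbolic regime; l = \frac{1}{2}, alpha*l = -1, so exp(alpha B) = cosh(-1) + (sinh(-1)/(\frac{1}{2}))*B = \cosh{\left(1 \right)} + (- 2 \sinh{\left(1 \right)})*B.
Answer: \cosh{\left(1 \right)} - \sinh{\left(1 \right)} \gamma_{12}


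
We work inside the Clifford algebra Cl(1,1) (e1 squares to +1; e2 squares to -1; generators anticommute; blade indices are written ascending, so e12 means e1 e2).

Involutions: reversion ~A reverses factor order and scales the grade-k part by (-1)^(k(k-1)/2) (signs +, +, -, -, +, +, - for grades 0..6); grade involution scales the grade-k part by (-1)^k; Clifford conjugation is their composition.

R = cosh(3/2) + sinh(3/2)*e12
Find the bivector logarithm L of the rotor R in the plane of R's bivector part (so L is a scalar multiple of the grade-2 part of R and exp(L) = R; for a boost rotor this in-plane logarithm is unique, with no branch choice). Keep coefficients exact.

The scalar part of R is cosh(3/2), so cosh pins the rapidity up to sign — the sign comes from the bivector part; dividing that part by sinh of the rapidity yields the plane, and the in-plane L = rapidity * plane is unique because the two sign choices cancel.
Concretely: cosh(rapidity) = cosh(3/2) gives rapidity = ±3/2, and since rapidity/sinh(rapidity) is even the sign is immaterial: L = (rapidity/sinh(rapidity)) * <R>_2 = (3/(2*sinh(3/2))) * <R>_2.
Answer: 3/2*e12
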